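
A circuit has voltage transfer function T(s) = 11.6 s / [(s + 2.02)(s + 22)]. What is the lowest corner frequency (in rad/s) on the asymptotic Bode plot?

Break frequencies occur at each pole and zero magnitude: 2.02 rad/s, 22 rad/s.
The lowest is 2.02 rad/s.

2.02 rad/s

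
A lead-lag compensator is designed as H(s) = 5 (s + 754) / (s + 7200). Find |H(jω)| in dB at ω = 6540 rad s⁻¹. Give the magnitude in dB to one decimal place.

10.6 dB

|j6540 + 754| = √(6540² + 754²) = 6583
|j6540 + 7200| = √(6540² + 7200²) = 9727
|H(j6540)| = 5 × 6583 / 9727 = 3.3841
20 log₁₀(3.3841) = 10.59 dB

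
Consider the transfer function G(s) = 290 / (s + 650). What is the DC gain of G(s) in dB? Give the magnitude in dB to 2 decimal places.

-7.01 dB

G(0) = 290 / 650 = 0.44615
20 log₁₀(0.44615) = -7.010 dB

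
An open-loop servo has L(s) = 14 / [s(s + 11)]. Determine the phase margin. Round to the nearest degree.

83°

Gain crossover: |L(jω)| = 1 at ω ≈ 1.26 rad/s.
∠L(j1.26) = −90° − arctan(1.26/11) ≈ -96.56°
PM = 180° + (-96.56°) = 83.44°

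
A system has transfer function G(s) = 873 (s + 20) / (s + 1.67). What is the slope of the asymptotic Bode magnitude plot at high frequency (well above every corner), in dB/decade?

0 dB/decade

With 1 zero and 1 pole, the high-frequency asymptotic slope is 20 × (1 − 1) = 0 dB/decade.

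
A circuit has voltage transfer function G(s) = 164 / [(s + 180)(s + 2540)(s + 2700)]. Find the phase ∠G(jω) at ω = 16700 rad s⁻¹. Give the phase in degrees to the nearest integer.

∠(j16700 + 180) = arctan(16700/180) = 89.38°
∠(j16700 + 2540) = arctan(16700/2540) = 81.35°
∠(j16700 + 2700) = arctan(16700/2700) = 80.82°
∠G(j16700) = − (89.38° + 81.35° + 80.82°) = -251.55°

-252°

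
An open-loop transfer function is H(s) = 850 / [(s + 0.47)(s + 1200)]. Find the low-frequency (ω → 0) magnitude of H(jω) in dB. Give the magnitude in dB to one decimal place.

3.6 dB

H(0) = 850 / (0.47 × 1200) = 1.5071
20 log₁₀(1.5071) = 3.56 dB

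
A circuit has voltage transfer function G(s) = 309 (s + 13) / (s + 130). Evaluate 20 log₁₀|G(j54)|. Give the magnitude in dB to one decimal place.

41.7 dB

|j54 + 13| = √(54² + 13²) = 55.54
|j54 + 130| = √(54² + 130²) = 140.8
|G(j54)| = 309 × 55.54 / 140.8 = 121.92
20 log₁₀(121.92) = 41.72 dB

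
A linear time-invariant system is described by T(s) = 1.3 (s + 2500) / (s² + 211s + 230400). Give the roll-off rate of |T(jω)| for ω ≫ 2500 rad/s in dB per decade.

-20 dB/decade

With 1 zero and 2 poles, the high-frequency asymptotic slope is 20 × (1 − 2) = -20 dB/decade.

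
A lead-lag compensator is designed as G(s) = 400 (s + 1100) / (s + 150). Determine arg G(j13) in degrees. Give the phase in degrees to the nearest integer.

∠(j13 + 1100) = arctan(13/1100) = 0.68°
∠(j13 + 150) = arctan(13/150) = 4.95°
∠G(j13) = 0.68° − 4.95° = -4.28°

-4°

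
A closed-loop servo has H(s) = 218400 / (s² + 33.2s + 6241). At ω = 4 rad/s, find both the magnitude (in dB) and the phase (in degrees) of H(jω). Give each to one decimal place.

|H| = 30.9 dB, ∠H = -1.2°

|(j4)² + 33.2(j4) + 6241| = |6225 + j132.8| = 6226
|H(j4)| = 218400 / 6226 = 35.076
20 log₁₀(35.076) = 30.90 dB
∠[(j4)² + 33.2(j4) + 6241] = ∠[6225 + j132.8] = 1.22°
∠H(j4) = −1.22° = -1.22°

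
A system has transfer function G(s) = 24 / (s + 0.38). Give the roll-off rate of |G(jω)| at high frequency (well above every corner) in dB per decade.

-20 dB/decade

With 0 zeros and 1 pole, the high-frequency asymptotic slope is 20 × (0 − 1) = -20 dB/decade.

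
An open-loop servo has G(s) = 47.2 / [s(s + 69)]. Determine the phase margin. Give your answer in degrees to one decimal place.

89.4°

Gain crossover: |G(jω)| = 1 at ω ≈ 0.684 rad/sec.
∠G(j0.684) = −90° − arctan(0.684/69) ≈ -90.57°
PM = 180° + (-90.57°) = 89.43°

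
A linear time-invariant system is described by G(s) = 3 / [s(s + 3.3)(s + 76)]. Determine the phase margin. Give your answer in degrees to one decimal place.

Gain crossover: |G(jω)| = 1 at ω ≈ 0.012 rad/s.
∠G(j0.012) = −90° − arctan(0.012/3.3) − arctan(0.012/76) ≈ -90.22°
PM = 180° + (-90.22°) = 89.78°

89.8°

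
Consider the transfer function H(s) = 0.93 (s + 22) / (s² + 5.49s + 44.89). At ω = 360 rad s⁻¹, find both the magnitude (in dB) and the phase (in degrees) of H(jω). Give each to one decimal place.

|H| = -51.7 dB, ∠H = -92.6°

|j360 + 22| = √(360² + 22²) = 360.7
|(j360)² + 5.49(j360) + 44.89| = |-1.2956e+05 + j1976.4| = 1.296e+05
|H(j360)| = 0.93 × 360.7 / 1.296e+05 = 0.0025887
20 log₁₀(0.0025887) = -51.74 dB
∠(j360 + 22) = arctan(360/22) = 86.50°
∠[(j360)² + 5.49(j360) + 44.89] = ∠[-1.2956e+05 + j1976.4] = 179.13°
∠H(j360) = 86.50° − 179.13° = -92.62°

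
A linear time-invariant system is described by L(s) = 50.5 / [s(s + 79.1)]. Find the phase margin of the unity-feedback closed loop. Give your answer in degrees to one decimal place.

Gain crossover: |L(jω)| = 1 at ω ≈ 0.638 rad/sec.
∠L(j0.638) = −90° − arctan(0.638/79.1) ≈ -90.46°
PM = 180° + (-90.46°) = 89.54°

89.5°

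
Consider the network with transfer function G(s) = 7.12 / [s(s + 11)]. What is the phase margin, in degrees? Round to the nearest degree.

87°

Gain crossover: |G(jω)| = 1 at ω ≈ 0.646 rad/s.
∠G(j0.646) = −90° − arctan(0.646/11) ≈ -93.36°
PM = 180° + (-93.36°) = 86.64°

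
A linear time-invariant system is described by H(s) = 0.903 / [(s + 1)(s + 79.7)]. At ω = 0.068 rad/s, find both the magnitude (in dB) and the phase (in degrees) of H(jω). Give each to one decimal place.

|j0.068 + 1| = √(0.068² + 1²) = 1.002
|j0.068 + 79.7| = √(0.068² + 79.7²) = 79.7
|H(j0.068)| = 0.903 / (1.002 × 79.7) = 0.011304
20 log₁₀(0.011304) = -38.94 dB
∠(j0.068 + 1) = arctan(0.068/1) = 3.89°
∠(j0.068 + 79.7) = arctan(0.068/79.7) = 0.05°
∠H(j0.068) = − (3.89° + 0.05°) = -3.94°

|H| = -38.9 dB, ∠H = -3.9°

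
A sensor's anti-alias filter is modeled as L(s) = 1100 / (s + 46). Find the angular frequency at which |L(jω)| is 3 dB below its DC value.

46 rad/s

For a single-pole low-pass, the −3 dB point is at the pole: ω = 46 rad/s.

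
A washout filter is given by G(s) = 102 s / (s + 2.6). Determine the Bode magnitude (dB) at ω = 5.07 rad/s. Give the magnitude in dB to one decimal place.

|j5.07| = 5.07
|j5.07 + 2.6| = √(5.07² + 2.6²) = 5.698
|G(j5.07)| = 102 × 5.07 / 5.698 = 90.761
20 log₁₀(90.761) = 39.16 dB

39.2 dB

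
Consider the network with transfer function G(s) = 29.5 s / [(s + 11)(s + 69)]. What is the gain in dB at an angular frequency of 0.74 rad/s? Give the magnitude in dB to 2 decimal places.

-30.84 dB

|j0.74| = 0.74
|j0.74 + 11| = √(0.74² + 11²) = 11.02
|j0.74 + 69| = √(0.74² + 69²) = 69
|G(j0.74)| = 29.5 × 0.74 / (11.02 × 69) = 0.028695
20 log₁₀(0.028695) = -30.844 dB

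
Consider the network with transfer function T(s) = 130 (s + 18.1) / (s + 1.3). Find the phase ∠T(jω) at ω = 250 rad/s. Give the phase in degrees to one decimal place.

∠(j250 + 18.1) = arctan(250/18.1) = 85.86°
∠(j250 + 1.3) = arctan(250/1.3) = 89.70°
∠T(j250) = 85.86° − 89.70° = -3.84°

-3.8°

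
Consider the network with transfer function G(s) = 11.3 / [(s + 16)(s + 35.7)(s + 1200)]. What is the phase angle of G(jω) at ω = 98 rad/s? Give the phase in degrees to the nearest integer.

∠(j98 + 16) = arctan(98/16) = 80.73°
∠(j98 + 35.7) = arctan(98/35.7) = 69.98°
∠(j98 + 1200) = arctan(98/1200) = 4.67°
∠G(j98) = − (80.73° + 69.98° + 4.67°) = -155.38°

-155°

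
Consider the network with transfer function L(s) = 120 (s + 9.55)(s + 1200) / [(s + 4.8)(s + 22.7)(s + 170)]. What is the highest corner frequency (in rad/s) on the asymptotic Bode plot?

Break frequencies occur at each pole and zero magnitude: 4.8 rad/s, 9.55 rad/s, 22.7 rad/s, 170 rad/s, 1200 rad/s.
The highest is 1200 rad/s.

1200 rad/s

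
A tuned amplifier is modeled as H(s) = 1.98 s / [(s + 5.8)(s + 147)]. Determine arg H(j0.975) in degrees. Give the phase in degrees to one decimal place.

∠(j0.975) = 90.00°
∠(j0.975 + 5.8) = arctan(0.975/5.8) = 9.54°
∠(j0.975 + 147) = arctan(0.975/147) = 0.38°
∠H(j0.975) = 90.00° − (9.54° + 0.38°) = 80.08°

80.1 deg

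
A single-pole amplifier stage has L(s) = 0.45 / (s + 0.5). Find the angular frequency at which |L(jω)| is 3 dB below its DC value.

For a single-pole low-pass, the −3 dB point is at the pole: ω = 0.5 rad/s.

0.5 rad/s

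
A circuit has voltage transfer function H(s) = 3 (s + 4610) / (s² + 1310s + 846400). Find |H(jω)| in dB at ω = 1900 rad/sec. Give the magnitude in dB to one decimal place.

|j1900 + 4610| = √(1900² + 4610²) = 4986
|(j1900)² + 1310(j1900) + 846400| = |-2.7636e+06 + j2.489e+06| = 3.719e+06
|H(j1900)| = 3 × 4986 / 3.719e+06 = 0.004022
20 log₁₀(0.004022) = -47.91 dB

-47.9 dB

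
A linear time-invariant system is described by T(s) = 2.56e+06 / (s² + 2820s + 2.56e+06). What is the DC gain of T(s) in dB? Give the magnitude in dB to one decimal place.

0.0 dB

T(0) = 2.56e+06 / 2.56e+06 = 1
20 log₁₀(1) = 0.00 dB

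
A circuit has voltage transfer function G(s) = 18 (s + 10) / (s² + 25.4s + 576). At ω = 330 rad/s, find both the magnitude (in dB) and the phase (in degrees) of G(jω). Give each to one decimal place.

|G| = -25.2 dB, ∠G = -87.3°

|j330 + 10| = √(330² + 10²) = 330.2
|(j330)² + 25.4(j330) + 576| = |-1.0832e+05 + j8382| = 1.086e+05
|G(j330)| = 18 × 330.2 / 1.086e+05 = 0.054697
20 log₁₀(0.054697) = -25.24 dB
∠(j330 + 10) = arctan(330/10) = 88.26°
∠[(j330)² + 25.4(j330) + 576] = ∠[-1.0832e+05 + j8382] = 175.58°
∠G(j330) = 88.26° − 175.58° = -87.31°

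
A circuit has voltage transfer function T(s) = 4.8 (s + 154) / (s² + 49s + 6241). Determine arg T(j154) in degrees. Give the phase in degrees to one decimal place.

-111.6 deg

∠(j154 + 154) = arctan(154/154) = 45.00°
∠[(j154)² + 49(j154) + 6241] = ∠[-17475 + j7546] = 156.64°
∠T(j154) = 45.00° − 156.64° = -111.64°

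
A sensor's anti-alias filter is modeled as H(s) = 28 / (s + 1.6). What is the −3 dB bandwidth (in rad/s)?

For a single-pole low-pass, the −3 dB point is at the pole: ω = 1.6 rad/s.

1.6 rad/s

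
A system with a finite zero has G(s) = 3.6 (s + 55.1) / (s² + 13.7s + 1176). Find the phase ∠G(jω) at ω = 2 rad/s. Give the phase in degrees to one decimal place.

0.7°

∠(j2 + 55.1) = arctan(2/55.1) = 2.08°
∠[(j2)² + 13.7(j2) + 1176] = ∠[1172 + j27.4] = 1.34°
∠G(j2) = 2.08° − 1.34° = 0.74°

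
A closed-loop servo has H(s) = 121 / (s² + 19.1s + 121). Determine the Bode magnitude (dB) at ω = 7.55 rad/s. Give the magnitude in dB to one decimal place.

|(j7.55)² + 19.1(j7.55) + 121| = |63.998 + j144.21| = 157.8
|H(j7.55)| = 121 / 157.8 = 0.76695
20 log₁₀(0.76695) = -2.30 dB

-2.3 dB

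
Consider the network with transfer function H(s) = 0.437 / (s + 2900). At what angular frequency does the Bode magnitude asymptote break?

2900 rad/sec

The single real pole at s = −2900 gives a corner at ω = 2900 rad/sec.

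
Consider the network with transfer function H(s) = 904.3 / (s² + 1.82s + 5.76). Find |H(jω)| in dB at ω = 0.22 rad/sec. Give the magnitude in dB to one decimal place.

|(j0.22)² + 1.82(j0.22) + 5.76| = |5.7116 + j0.4004| = 5.726
|H(j0.22)| = 904.3 / 5.726 = 157.94
20 log₁₀(157.94) = 43.97 dB

44.0 dB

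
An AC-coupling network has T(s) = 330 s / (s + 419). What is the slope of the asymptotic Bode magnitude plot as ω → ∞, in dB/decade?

With 1 zero and 1 pole, the high-frequency asymptotic slope is 20 × (1 − 1) = 0 dB/decade.

0 dB/decade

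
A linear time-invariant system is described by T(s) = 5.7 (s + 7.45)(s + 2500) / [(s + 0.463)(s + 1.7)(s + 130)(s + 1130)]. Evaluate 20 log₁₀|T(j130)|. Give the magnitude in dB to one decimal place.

|j130 + 7.45| = √(130² + 7.45²) = 130.2
|j130 + 2500| = √(130² + 2500²) = 2503
|j130 + 0.463| = √(130² + 0.463²) = 130
|j130 + 1.7| = √(130² + 1.7²) = 130
|j130 + 130| = √(130² + 130²) = 183.8
|j130 + 1130| = √(130² + 1130²) = 1137
|T(j130)| = 5.7 × 130.2 × 2503 / (130 × 130 × 183.8 × 1137) = 0.0005257
20 log₁₀(0.0005257) = -65.59 dB

-65.6 dB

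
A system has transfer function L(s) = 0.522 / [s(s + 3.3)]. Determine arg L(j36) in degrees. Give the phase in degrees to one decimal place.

∠(j36 + 3.3) = arctan(36/3.3) = 84.76°
∠(j36) = 90.00°
∠L(j36) = − (84.76° + 90.00°) = -174.76°

-174.8°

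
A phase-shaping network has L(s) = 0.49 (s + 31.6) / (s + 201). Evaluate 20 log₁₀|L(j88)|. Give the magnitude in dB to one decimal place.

-13.6 dB

|j88 + 31.6| = √(88² + 31.6²) = 93.5
|j88 + 201| = √(88² + 201²) = 219.4
|L(j88)| = 0.49 × 93.5 / 219.4 = 0.2088
20 log₁₀(0.2088) = -13.61 dB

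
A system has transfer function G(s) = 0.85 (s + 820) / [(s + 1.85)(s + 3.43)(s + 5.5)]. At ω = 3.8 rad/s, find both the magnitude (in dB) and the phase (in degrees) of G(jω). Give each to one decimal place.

|G| = 13.7 dB, ∠G = -146.3 deg

|j3.8 + 820| = √(3.8² + 820²) = 820
|j3.8 + 1.85| = √(3.8² + 1.85²) = 4.226
|j3.8 + 3.43| = √(3.8² + 3.43²) = 5.119
|j3.8 + 5.5| = √(3.8² + 5.5²) = 6.685
|G(j3.8)| = 0.85 × 820 / (4.226 × 5.119 × 6.685) = 4.8191
20 log₁₀(4.8191) = 13.66 dB
∠(j3.8 + 820) = arctan(3.8/820) = 0.27°
∠(j3.8 + 1.85) = arctan(3.8/1.85) = 64.04°
∠(j3.8 + 3.43) = arctan(3.8/3.43) = 47.93°
∠(j3.8 + 5.5) = arctan(3.8/5.5) = 34.64°
∠G(j3.8) = 0.27° − (64.04° + 47.93° + 34.64°) = -146.35°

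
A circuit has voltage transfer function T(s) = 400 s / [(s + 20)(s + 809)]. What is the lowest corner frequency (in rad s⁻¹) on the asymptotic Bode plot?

Break frequencies occur at each pole and zero magnitude: 20 rad s⁻¹, 809 rad s⁻¹.
The lowest is 20 rad s⁻¹.

20 rad s⁻¹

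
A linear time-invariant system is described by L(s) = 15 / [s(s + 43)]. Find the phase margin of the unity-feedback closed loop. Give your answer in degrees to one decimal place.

Gain crossover: |L(jω)| = 1 at ω ≈ 0.349 rad/s.
∠L(j0.349) = −90° − arctan(0.349/43) ≈ -90.46°
PM = 180° + (-90.46°) = 89.54°

89.5°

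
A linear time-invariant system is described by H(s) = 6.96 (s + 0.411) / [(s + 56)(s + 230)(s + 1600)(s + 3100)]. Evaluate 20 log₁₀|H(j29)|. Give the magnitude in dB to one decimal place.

|j29 + 0.411| = √(29² + 0.411²) = 29
|j29 + 56| = √(29² + 56²) = 63.06
|j29 + 230| = √(29² + 230²) = 231.8
|j29 + 1600| = √(29² + 1600²) = 1600
|j29 + 3100| = √(29² + 3100²) = 3100
|H(j29)| = 6.96 × 29 / (63.06 × 231.8 × 1600 × 3100) = 2.7832e-09
20 log₁₀(2.7832e-09) = -171.11 dB

-171.1 dB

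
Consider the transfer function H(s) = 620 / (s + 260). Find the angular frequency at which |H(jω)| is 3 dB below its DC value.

For a single-pole low-pass, the −3 dB point is at the pole: ω = 260 rad s⁻¹.

260 rad s⁻¹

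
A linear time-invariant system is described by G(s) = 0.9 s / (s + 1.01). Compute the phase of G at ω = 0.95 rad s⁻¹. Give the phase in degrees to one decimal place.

46.8°

∠(j0.95) = 90.00°
∠(j0.95 + 1.01) = arctan(0.95/1.01) = 43.25°
∠G(j0.95) = 90.00° − 43.25° = 46.75°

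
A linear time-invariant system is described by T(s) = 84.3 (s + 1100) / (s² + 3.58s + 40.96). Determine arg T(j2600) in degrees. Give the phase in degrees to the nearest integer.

-113°

∠(j2600 + 1100) = arctan(2600/1100) = 67.07°
∠[(j2600)² + 3.58(j2600) + 40.96] = ∠[-6.76e+06 + j9308] = 179.92°
∠T(j2600) = 67.07° − 179.92° = -112.85°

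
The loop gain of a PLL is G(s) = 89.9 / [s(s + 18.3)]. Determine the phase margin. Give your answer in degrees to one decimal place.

75.4°

Gain crossover: |G(jω)| = 1 at ω ≈ 4.75 rad/s.
∠G(j4.75) = −90° − arctan(4.75/18.3) ≈ -104.56°
PM = 180° + (-104.56°) = 75.44°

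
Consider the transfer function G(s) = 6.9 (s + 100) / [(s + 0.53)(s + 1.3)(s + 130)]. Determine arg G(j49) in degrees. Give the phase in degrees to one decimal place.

-172.4°

∠(j49 + 100) = arctan(49/100) = 26.10°
∠(j49 + 0.53) = arctan(49/0.53) = 89.38°
∠(j49 + 1.3) = arctan(49/1.3) = 88.48°
∠(j49 + 130) = arctan(49/130) = 20.65°
∠G(j49) = 26.10° − (89.38° + 88.48° + 20.65°) = -172.41°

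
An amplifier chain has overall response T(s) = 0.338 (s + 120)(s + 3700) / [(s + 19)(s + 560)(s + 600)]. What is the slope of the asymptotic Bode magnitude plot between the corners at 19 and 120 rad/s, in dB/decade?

In this band the factors already past their corner are: pole at 19; net slope = -20 dB/decade.

-20 dB/decade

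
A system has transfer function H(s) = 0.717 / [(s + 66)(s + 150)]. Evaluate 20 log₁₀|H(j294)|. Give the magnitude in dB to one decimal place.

|j294 + 66| = √(294² + 66²) = 301.3
|j294 + 150| = √(294² + 150²) = 330.1
|H(j294)| = 0.717 / (301.3 × 330.1) = 7.2096e-06
20 log₁₀(7.2096e-06) = -102.84 dB

-102.8 dB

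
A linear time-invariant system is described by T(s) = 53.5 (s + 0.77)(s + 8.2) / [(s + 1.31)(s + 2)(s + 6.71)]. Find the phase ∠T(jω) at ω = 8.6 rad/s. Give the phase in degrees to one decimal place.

∠(j8.6 + 0.77) = arctan(8.6/0.77) = 84.88°
∠(j8.6 + 8.2) = arctan(8.6/8.2) = 46.36°
∠(j8.6 + 1.31) = arctan(8.6/1.31) = 81.34°
∠(j8.6 + 2) = arctan(8.6/2) = 76.91°
∠(j8.6 + 6.71) = arctan(8.6/6.71) = 52.04°
∠T(j8.6) = 84.88° + 46.36° − (81.34° + 76.91° + 52.04°) = -79.04°

-79.0°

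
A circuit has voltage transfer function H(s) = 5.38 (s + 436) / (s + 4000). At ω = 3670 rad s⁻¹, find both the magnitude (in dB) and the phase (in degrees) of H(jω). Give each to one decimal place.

|H| = 11.3 dB, ∠H = 40.7°

|j3670 + 436| = √(3670² + 436²) = 3696
|j3670 + 4000| = √(3670² + 4000²) = 5429
|H(j3670)| = 5.38 × 3696 / 5429 = 3.6628
20 log₁₀(3.6628) = 11.28 dB
∠(j3670 + 436) = arctan(3670/436) = 83.22°
∠(j3670 + 4000) = arctan(3670/4000) = 42.54°
∠H(j3670) = 83.22° − 42.54° = 40.69°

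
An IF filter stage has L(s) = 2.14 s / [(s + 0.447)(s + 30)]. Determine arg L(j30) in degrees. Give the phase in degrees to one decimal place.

∠(j30) = 90.00°
∠(j30 + 0.447) = arctan(30/0.447) = 89.15°
∠(j30 + 30) = arctan(30/30) = 45.00°
∠L(j30) = 90.00° − (89.15° + 45.00°) = -44.15°

-44.1°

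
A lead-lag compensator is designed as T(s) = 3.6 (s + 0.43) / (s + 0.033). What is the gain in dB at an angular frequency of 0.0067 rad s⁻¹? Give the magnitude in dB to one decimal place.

33.3 dB

|j0.0067 + 0.43| = √(0.0067² + 0.43²) = 0.4301
|j0.0067 + 0.033| = √(0.0067² + 0.033²) = 0.03367
|T(j0.0067)| = 3.6 × 0.4301 / 0.03367 = 45.977
20 log₁₀(45.977) = 33.25 dB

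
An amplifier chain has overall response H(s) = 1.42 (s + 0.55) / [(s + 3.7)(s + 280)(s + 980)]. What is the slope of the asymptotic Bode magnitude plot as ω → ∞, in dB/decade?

With 1 zero and 3 poles, the high-frequency asymptotic slope is 20 × (1 − 3) = -40 dB/decade.

-40 dB/decade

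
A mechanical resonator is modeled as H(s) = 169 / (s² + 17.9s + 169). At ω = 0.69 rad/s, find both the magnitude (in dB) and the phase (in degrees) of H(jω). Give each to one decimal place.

|H| = 0.0 dB, ∠H = -4.2 deg

|(j0.69)² + 17.9(j0.69) + 169| = |168.52 + j12.351| = 169
|H(j0.69)| = 169 / 169 = 1.0001
20 log₁₀(1.0001) = 0.00 dB
∠[(j0.69)² + 17.9(j0.69) + 169] = ∠[168.52 + j12.351] = 4.19°
∠H(j0.69) = −4.19° = -4.19°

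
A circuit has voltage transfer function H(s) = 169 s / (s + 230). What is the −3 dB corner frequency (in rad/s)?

230 rad/s

For a single-pole high-pass, the −3 dB point is at the pole: ω = 230 rad/s.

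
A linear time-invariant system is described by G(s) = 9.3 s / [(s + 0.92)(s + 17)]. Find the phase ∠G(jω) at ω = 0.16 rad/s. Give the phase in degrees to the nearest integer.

∠(j0.16) = 90.00°
∠(j0.16 + 0.92) = arctan(0.16/0.92) = 9.87°
∠(j0.16 + 17) = arctan(0.16/17) = 0.54°
∠G(j0.16) = 90.00° − (9.87° + 0.54°) = 79.59°

80°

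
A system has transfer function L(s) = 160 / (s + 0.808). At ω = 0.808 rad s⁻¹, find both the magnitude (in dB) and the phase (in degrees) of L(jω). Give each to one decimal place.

|j0.808 + 0.808| = √(0.808² + 0.808²) = 1.143
|L(j0.808)| = 160 / 1.143 = 140.02
20 log₁₀(140.02) = 42.92 dB
∠(j0.808 + 0.808) = arctan(0.808/0.808) = 45.00°
∠L(j0.808) = −45.00° = -45.00°

|L| = 42.9 dB, ∠L = -45.0°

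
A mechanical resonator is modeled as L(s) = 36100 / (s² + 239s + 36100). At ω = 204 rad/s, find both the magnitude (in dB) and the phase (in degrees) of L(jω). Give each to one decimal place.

|(j204)² + 239(j204) + 36100| = |-5516 + j48756| = 4.907e+04
|L(j204)| = 36100 / 4.907e+04 = 0.73573
20 log₁₀(0.73573) = -2.67 dB
∠[(j204)² + 239(j204) + 36100] = ∠[-5516 + j48756] = 96.45°
∠L(j204) = −96.45° = -96.45°

|L| = -2.7 dB, ∠L = -96.5°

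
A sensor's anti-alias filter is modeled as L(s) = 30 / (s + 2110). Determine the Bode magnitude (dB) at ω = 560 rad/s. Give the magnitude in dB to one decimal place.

-37.2 dB

|j560 + 2110| = √(560² + 2110²) = 2183
|L(j560)| = 30 / 2183 = 0.013742
20 log₁₀(0.013742) = -37.24 dB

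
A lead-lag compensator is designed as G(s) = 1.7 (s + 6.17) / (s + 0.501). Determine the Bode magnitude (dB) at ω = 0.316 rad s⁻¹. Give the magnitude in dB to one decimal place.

|j0.316 + 6.17| = √(0.316² + 6.17²) = 6.178
|j0.316 + 0.501| = √(0.316² + 0.501²) = 0.5923
|G(j0.316)| = 1.7 × 6.178 / 0.5923 = 17.731
20 log₁₀(17.731) = 24.97 dB

25.0 dB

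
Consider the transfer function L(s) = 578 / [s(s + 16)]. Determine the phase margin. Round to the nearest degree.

Gain crossover: |L(jω)| = 1 at ω ≈ 21.5 rad/s.
∠L(j21.5) = −90° − arctan(21.5/16) ≈ -143.40°
PM = 180° + (-143.40°) = 36.60°

37 deg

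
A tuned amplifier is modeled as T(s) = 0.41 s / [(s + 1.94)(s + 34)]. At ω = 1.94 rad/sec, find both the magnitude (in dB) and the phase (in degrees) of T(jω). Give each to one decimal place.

|j1.94| = 1.94
|j1.94 + 1.94| = √(1.94² + 1.94²) = 2.744
|j1.94 + 34| = √(1.94² + 34²) = 34.06
|T(j1.94)| = 0.41 × 1.94 / (2.744 × 34.06) = 0.008513
20 log₁₀(0.008513) = -41.40 dB
∠(j1.94) = 90.00°
∠(j1.94 + 1.94) = arctan(1.94/1.94) = 45.00°
∠(j1.94 + 34) = arctan(1.94/34) = 3.27°
∠T(j1.94) = 90.00° − (45.00° + 3.27°) = 41.73°

|T| = -41.4 dB, ∠T = 41.7°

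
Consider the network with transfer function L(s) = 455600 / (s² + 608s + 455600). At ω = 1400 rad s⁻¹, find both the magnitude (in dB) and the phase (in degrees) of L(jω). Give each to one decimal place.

|(j1400)² + 608(j1400) + 455600| = |-1.5044e+06 + j8.512e+05| = 1.729e+06
|L(j1400)| = 455600 / 1.729e+06 = 0.26358
20 log₁₀(0.26358) = -11.58 dB
∠[(j1400)² + 608(j1400) + 455600] = ∠[-1.5044e+06 + j8.512e+05] = 150.50°
∠L(j1400) = −150.50° = -150.50°

|L| = -11.6 dB, ∠L = -150.5 deg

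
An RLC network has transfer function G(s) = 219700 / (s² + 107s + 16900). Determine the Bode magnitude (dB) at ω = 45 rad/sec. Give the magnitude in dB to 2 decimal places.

22.95 dB

|(j45)² + 107(j45) + 16900| = |14875 + j4815| = 1.563e+04
|G(j45)| = 219700 / 1.563e+04 = 14.052
20 log₁₀(14.052) = 22.955 dB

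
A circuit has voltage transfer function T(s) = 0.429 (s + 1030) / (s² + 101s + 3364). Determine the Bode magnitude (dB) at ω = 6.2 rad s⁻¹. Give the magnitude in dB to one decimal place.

-17.7 dB

|j6.2 + 1030| = √(6.2² + 1030²) = 1030
|(j6.2)² + 101(j6.2) + 3364| = |3325.6 + j626.2| = 3384
|T(j6.2)| = 0.429 × 1030 / 3384 = 0.13058
20 log₁₀(0.13058) = -17.68 dB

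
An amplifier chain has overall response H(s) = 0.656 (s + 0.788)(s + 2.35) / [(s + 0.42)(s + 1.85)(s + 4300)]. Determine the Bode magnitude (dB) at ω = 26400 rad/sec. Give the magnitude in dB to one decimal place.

|j26400 + 0.788| = √(26400² + 0.788²) = 2.64e+04
|j26400 + 2.35| = √(26400² + 2.35²) = 2.64e+04
|j26400 + 0.42| = √(26400² + 0.42²) = 2.64e+04
|j26400 + 1.85| = √(26400² + 1.85²) = 2.64e+04
|j26400 + 4300| = √(26400² + 4300²) = 2.675e+04
|H(j26400)| = 0.656 × 2.64e+04 × 2.64e+04 / (2.64e+04 × 2.64e+04 × 2.675e+04) = 2.4525e-05
20 log₁₀(2.4525e-05) = -92.21 dB

-92.2 dB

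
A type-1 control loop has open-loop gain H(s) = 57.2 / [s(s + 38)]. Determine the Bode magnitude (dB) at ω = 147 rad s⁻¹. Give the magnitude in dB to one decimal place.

-51.8 dB

|j147 + 38| = √(147² + 38²) = 151.8
|j147| = 147
|H(j147)| = 57.2 / (151.8 × 147) = 0.0025628
20 log₁₀(0.0025628) = -51.83 dB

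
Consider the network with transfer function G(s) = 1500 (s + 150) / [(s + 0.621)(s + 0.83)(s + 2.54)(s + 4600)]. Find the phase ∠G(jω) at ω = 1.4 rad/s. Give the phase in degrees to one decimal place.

-153.8°

∠(j1.4 + 150) = arctan(1.4/150) = 0.53°
∠(j1.4 + 0.621) = arctan(1.4/0.621) = 66.08°
∠(j1.4 + 0.83) = arctan(1.4/0.83) = 59.34°
∠(j1.4 + 2.54) = arctan(1.4/2.54) = 28.86°
∠(j1.4 + 4600) = arctan(1.4/4600) = 0.02°
∠G(j1.4) = 0.53° − (66.08° + 59.34° + 28.86° + 0.02°) = -153.76°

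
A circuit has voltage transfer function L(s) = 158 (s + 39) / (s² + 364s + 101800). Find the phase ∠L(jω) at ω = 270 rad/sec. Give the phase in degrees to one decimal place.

∠(j270 + 39) = arctan(270/39) = 81.78°
∠[(j270)² + 364(j270) + 101800] = ∠[28900 + j98280] = 73.61°
∠L(j270) = 81.78° − 73.61° = 8.17°

8.2 deg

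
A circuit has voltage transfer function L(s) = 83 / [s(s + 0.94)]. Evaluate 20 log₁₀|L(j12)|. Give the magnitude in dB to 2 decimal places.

-4.81 dB

|j12 + 0.94| = √(12² + 0.94²) = 12.04
|j12| = 12
|L(j12)| = 83 / (12.04 × 12) = 0.57463
20 log₁₀(0.57463) = -4.812 dB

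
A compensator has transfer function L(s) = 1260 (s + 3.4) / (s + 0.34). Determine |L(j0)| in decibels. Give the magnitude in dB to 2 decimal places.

82.01 dB

L(0) = 1260 × 3.4 / 0.34 = 12600
20 log₁₀(12600) = 82.007 dB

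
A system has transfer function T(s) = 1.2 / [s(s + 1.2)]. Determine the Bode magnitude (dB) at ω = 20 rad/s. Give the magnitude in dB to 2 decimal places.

-50.47 dB

|j20 + 1.2| = √(20² + 1.2²) = 20.04
|j20| = 20
|T(j20)| = 1.2 / (20.04 × 20) = 0.0029946
20 log₁₀(0.0029946) = -50.473 dB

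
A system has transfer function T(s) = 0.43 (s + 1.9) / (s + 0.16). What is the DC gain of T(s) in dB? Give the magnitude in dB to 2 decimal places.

14.16 dB

T(0) = 0.43 × 1.9 / 0.16 = 5.1062
20 log₁₀(5.1062) = 14.162 dB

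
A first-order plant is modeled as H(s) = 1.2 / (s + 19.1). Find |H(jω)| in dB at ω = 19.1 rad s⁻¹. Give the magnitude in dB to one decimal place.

|j19.1 + 19.1| = √(19.1² + 19.1²) = 27.01
|H(j19.1)| = 1.2 / 27.01 = 0.044426
20 log₁₀(0.044426) = -27.05 dB

-27.0 dB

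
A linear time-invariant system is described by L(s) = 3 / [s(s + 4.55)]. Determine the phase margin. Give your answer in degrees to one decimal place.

Gain crossover: |L(jω)| = 1 at ω ≈ 0.653 rad/s.
∠L(j0.653) = −90° − arctan(0.653/4.55) ≈ -98.16°
PM = 180° + (-98.16°) = 81.84°

81.8°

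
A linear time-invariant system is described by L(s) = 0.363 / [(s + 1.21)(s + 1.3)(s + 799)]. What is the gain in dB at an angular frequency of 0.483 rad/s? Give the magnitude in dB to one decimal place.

-72.0 dB

|j0.483 + 1.21| = √(0.483² + 1.21²) = 1.303
|j0.483 + 1.3| = √(0.483² + 1.3²) = 1.387
|j0.483 + 799| = √(0.483² + 799²) = 799
|L(j0.483)| = 0.363 / (1.303 × 1.387 × 799) = 0.00025145
20 log₁₀(0.00025145) = -71.99 dB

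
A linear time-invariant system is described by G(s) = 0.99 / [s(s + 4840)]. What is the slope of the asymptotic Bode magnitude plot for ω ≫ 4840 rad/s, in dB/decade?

With 0 zeros and 2 poles, the high-frequency asymptotic slope is 20 × (0 − 2) = -40 dB/decade.

-40 dB/decade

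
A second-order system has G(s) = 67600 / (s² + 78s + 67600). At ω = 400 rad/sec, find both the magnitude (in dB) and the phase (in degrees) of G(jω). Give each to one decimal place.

|(j400)² + 78(j400) + 67600| = |-92400 + j31200| = 9.753e+04
|G(j400)| = 67600 / 9.753e+04 = 0.69315
20 log₁₀(0.69315) = -3.18 dB
∠[(j400)² + 78(j400) + 67600] = ∠[-92400 + j31200] = 161.34°
∠G(j400) = −161.34° = -161.34°

|G| = -3.2 dB, ∠G = -161.3°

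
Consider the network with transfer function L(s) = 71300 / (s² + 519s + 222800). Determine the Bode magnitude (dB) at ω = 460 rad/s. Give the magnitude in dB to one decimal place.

-10.5 dB

|(j460)² + 519(j460) + 222800| = |11200 + j2.3874e+05| = 2.39e+05
|L(j460)| = 71300 / 2.39e+05 = 0.29832
20 log₁₀(0.29832) = -10.51 dB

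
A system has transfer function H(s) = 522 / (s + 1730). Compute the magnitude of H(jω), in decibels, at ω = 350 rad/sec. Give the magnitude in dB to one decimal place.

|j350 + 1730| = √(350² + 1730²) = 1765
|H(j350)| = 522 / 1765 = 0.29574
20 log₁₀(0.29574) = -10.58 dB

-10.6 dB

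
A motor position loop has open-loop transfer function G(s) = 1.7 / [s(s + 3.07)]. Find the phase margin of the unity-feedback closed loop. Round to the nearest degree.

80 deg

Gain crossover: |G(jω)| = 1 at ω ≈ 0.545 rad/s.
∠G(j0.545) = −90° − arctan(0.545/3.07) ≈ -100.07°
PM = 180° + (-100.07°) = 79.93°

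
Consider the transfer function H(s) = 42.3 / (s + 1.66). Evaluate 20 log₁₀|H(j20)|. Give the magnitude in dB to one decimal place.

|j20 + 1.66| = √(20² + 1.66²) = 20.07
|H(j20)| = 42.3 / 20.07 = 2.1078
20 log₁₀(2.1078) = 6.48 dB

6.5 dB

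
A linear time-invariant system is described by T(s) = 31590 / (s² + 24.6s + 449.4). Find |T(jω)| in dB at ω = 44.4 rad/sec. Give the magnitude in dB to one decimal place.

|(j44.4)² + 24.6(j44.4) + 449.4| = |-1522 + j1092.2| = 1873
|T(j44.4)| = 31590 / 1873 = 16.863
20 log₁₀(16.863) = 24.54 dB

24.5 dB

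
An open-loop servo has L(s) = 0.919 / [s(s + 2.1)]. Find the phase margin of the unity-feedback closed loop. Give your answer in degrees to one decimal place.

78.5°

Gain crossover: |L(jω)| = 1 at ω ≈ 0.429 rad/sec.
∠L(j0.429) = −90° − arctan(0.429/2.1) ≈ -101.54°
PM = 180° + (-101.54°) = 78.46°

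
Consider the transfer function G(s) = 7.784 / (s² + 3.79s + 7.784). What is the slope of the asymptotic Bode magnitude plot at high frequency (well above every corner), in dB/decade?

With 0 zeros and 2 poles, the high-frequency asymptotic slope is 20 × (0 − 2) = -40 dB/decade.

-40 dB/decade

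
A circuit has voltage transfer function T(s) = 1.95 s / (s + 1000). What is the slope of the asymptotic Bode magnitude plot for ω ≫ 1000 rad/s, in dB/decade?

With 1 zero and 1 pole, the high-frequency asymptotic slope is 20 × (1 − 1) = 0 dB/decade.

0 dB/decade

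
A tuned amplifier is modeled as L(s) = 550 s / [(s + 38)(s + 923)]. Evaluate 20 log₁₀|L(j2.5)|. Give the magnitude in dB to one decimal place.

-28.2 dB

|j2.5| = 2.5
|j2.5 + 38| = √(2.5² + 38²) = 38.08
|j2.5 + 923| = √(2.5² + 923²) = 923
|L(j2.5)| = 550 × 2.5 / (38.08 × 923) = 0.039118
20 log₁₀(0.039118) = -28.15 dB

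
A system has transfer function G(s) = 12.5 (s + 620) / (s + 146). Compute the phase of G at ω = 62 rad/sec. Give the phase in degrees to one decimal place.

∠(j62 + 620) = arctan(62/620) = 5.71°
∠(j62 + 146) = arctan(62/146) = 23.01°
∠G(j62) = 5.71° − 23.01° = -17.30°

-17.3°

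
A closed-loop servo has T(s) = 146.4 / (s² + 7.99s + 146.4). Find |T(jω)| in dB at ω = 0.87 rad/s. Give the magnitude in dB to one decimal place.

|(j0.87)² + 7.99(j0.87) + 146.4| = |145.64 + j6.9513| = 145.8
|T(j0.87)| = 146.4 / 145.8 = 1.0041
20 log₁₀(1.0041) = 0.04 dB

0.0 dB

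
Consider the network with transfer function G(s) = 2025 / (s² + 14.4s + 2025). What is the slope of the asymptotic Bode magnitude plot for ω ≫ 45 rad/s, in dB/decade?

With 0 zeros and 2 poles, the high-frequency asymptotic slope is 20 × (0 − 2) = -40 dB/decade.

-40 dB/decade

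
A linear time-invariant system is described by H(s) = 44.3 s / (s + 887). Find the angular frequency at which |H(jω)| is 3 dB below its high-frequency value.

For a single-pole high-pass, the −3 dB point is at the pole: ω = 887 rad s⁻¹.

887 rad s⁻¹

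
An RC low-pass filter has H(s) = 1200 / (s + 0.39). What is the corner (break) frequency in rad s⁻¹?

0.39 rad s⁻¹

The single real pole at s = −0.39 gives a corner at ω = 0.39 rad s⁻¹.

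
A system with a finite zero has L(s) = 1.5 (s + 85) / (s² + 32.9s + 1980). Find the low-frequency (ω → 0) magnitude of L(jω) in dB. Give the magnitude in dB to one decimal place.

-23.8 dB

L(0) = 1.5 × 85 / 1980 = 0.064394
20 log₁₀(0.064394) = -23.82 dB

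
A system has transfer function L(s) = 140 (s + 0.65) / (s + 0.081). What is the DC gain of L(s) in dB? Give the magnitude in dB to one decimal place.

L(0) = 140 × 0.65 / 0.081 = 1123.5
20 log₁₀(1123.5) = 61.01 dB

61.0 dB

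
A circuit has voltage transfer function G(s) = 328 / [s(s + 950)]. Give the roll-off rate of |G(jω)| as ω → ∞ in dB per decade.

With 0 zeros and 2 poles, the high-frequency asymptotic slope is 20 × (0 − 2) = -40 dB/decade.

-40 dB/decade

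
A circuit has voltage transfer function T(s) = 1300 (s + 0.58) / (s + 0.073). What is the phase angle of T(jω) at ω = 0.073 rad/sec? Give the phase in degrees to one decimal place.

-37.8°

∠(j0.073 + 0.58) = arctan(0.073/0.58) = 7.17°
∠(j0.073 + 0.073) = arctan(0.073/0.073) = 45.00°
∠T(j0.073) = 7.17° − 45.00° = -37.83°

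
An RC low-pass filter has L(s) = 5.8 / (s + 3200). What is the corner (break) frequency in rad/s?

The single real pole at s = −3200 gives a corner at ω = 3200 rad/s.

3200 rad/s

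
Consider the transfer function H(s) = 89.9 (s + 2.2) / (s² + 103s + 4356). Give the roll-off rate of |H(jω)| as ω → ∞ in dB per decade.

With 1 zero and 2 poles, the high-frequency asymptotic slope is 20 × (1 − 2) = -20 dB/decade.

-20 dB/decade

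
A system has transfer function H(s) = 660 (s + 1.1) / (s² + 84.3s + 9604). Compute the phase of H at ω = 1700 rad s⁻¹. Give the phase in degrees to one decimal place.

-87.2°

∠(j1700 + 1.1) = arctan(1700/1.1) = 89.96°
∠[(j1700)² + 84.3(j1700) + 9604] = ∠[-2.8804e+06 + j1.4331e+05] = 177.15°
∠H(j1700) = 89.96° − 177.15° = -87.19°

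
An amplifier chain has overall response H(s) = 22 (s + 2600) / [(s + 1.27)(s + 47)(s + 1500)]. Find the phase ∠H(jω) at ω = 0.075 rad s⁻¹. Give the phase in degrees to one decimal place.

∠(j0.075 + 2600) = arctan(0.075/2600) = 0.00°
∠(j0.075 + 1.27) = arctan(0.075/1.27) = 3.38°
∠(j0.075 + 47) = arctan(0.075/47) = 0.09°
∠(j0.075 + 1500) = arctan(0.075/1500) = 0.00°
∠H(j0.075) = 0.00° − (3.38° + 0.09° + 0.00°) = -3.47°

-3.5°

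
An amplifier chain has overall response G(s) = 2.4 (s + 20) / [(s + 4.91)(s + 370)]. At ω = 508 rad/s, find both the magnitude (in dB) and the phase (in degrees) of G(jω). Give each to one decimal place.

|G| = -48.4 dB, ∠G = -55.6°

|j508 + 20| = √(508² + 20²) = 508.4
|j508 + 4.91| = √(508² + 4.91²) = 508
|j508 + 370| = √(508² + 370²) = 628.5
|G(j508)| = 2.4 × 508.4 / (508 × 628.5) = 0.0038216
20 log₁₀(0.0038216) = -48.36 dB
∠(j508 + 20) = arctan(508/20) = 87.75°
∠(j508 + 4.91) = arctan(508/4.91) = 89.45°
∠(j508 + 370) = arctan(508/370) = 53.93°
∠G(j508) = 87.75° − (89.45° + 53.93°) = -55.63°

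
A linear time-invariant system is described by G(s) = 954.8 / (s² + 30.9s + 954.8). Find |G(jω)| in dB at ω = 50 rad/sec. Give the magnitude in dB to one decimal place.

|(j50)² + 30.9(j50) + 954.8| = |-1545.2 + j1545| = 2185
|G(j50)| = 954.8 / 2185 = 0.43696
20 log₁₀(0.43696) = -7.19 dB

-7.2 dB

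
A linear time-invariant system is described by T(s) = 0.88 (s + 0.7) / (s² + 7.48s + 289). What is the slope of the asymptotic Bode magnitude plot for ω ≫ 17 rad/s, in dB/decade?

With 1 zero and 2 poles, the high-frequency asymptotic slope is 20 × (1 − 2) = -20 dB/decade.

-20 dB/decade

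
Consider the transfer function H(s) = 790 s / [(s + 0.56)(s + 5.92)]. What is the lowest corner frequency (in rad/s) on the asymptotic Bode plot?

Break frequencies occur at each pole and zero magnitude: 0.56 rad/s, 5.92 rad/s.
The lowest is 0.56 rad/s.

0.56 rad/s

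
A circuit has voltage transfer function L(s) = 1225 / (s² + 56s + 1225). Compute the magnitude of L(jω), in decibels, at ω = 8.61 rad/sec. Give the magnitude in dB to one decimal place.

-0.2 dB

|(j8.61)² + 56(j8.61) + 1225| = |1150.9 + j482.16| = 1248
|L(j8.61)| = 1225 / 1248 = 0.98174
20 log₁₀(0.98174) = -0.16 dB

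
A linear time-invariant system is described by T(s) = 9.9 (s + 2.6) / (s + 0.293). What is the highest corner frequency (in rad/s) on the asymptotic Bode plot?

2.6 rad/s

Break frequencies occur at each pole and zero magnitude: 0.293 rad/s, 2.6 rad/s.
The highest is 2.6 rad/s.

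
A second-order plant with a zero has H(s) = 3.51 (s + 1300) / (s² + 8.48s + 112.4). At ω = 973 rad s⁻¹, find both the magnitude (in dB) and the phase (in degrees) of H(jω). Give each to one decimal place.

|j973 + 1300| = √(973² + 1300²) = 1624
|(j973)² + 8.48(j973) + 112.4| = |-9.4662e+05 + j8251| = 9.467e+05
|H(j973)| = 3.51 × 1624 / 9.467e+05 = 0.0060207
20 log₁₀(0.0060207) = -44.41 dB
∠(j973 + 1300) = arctan(973/1300) = 36.81°
∠[(j973)² + 8.48(j973) + 112.4] = ∠[-9.4662e+05 + j8251] = 179.50°
∠H(j973) = 36.81° − 179.50° = -142.69°

|H| = -44.4 dB, ∠H = -142.7°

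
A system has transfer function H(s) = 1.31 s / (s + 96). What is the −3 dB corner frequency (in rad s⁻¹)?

For a single-pole high-pass, the −3 dB point is at the pole: ω = 96 rad s⁻¹.

96 rad s⁻¹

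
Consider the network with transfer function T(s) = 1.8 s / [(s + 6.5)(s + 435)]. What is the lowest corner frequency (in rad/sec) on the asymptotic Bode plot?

Break frequencies occur at each pole and zero magnitude: 6.5 rad/sec, 435 rad/sec.
The lowest is 6.5 rad/sec.

6.5 rad/sec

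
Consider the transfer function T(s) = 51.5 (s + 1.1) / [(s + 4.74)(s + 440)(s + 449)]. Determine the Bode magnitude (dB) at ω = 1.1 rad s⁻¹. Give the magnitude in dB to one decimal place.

|j1.1 + 1.1| = √(1.1² + 1.1²) = 1.556
|j1.1 + 4.74| = √(1.1² + 4.74²) = 4.866
|j1.1 + 440| = √(1.1² + 440²) = 440
|j1.1 + 449| = √(1.1² + 449²) = 449
|T(j1.1)| = 51.5 × 1.556 / (4.866 × 440 × 449) = 8.3338e-05
20 log₁₀(8.3338e-05) = -81.58 dB

-81.6 dB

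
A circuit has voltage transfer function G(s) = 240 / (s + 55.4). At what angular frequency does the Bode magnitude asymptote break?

The single real pole at s = −55.4 gives a corner at ω = 55.4 rad/sec.

55.4 rad/sec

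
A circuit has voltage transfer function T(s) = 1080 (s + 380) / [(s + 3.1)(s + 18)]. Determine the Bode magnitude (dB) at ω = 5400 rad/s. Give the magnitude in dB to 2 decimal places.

|j5400 + 380| = √(5400² + 380²) = 5413
|j5400 + 3.1| = √(5400² + 3.1²) = 5400
|j5400 + 18| = √(5400² + 18²) = 5400
|T(j5400)| = 1080 × 5413 / (5400 × 5400) = 0.20049
20 log₁₀(0.20049) = -13.958 dB

-13.96 dB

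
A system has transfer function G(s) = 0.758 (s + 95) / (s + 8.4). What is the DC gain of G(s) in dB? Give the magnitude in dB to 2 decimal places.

G(0) = 0.758 × 95 / 8.4 = 8.5726
20 log₁₀(8.5726) = 18.662 dB

18.66 dB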